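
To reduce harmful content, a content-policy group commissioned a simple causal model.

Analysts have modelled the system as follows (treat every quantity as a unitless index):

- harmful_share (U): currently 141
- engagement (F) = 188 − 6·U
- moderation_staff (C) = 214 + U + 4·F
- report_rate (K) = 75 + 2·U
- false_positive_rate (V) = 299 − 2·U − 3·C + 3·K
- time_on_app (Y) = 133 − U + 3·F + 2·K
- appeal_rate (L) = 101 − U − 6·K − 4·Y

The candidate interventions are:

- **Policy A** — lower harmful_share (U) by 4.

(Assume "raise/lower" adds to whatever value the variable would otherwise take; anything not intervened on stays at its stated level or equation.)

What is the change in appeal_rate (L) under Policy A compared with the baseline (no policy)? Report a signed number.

-188

Baseline:
  U = 141
  F = 188 − 6·141 = -658
  K = 75 + 2·141 = 357
  Y = 133 − 141 + 3·(-658) + 2·357 = -1268
  L = 101 − 141 − 6·357 − 4·(-1268) = 2890
Policy A (U − 4):
  U = 141 − 4 = 137
  F = 188 − 6·137 = -634
  K = 75 + 2·137 = 349
  Y = 133 − 137 + 3·(-634) + 2·349 = -1208
  L = 101 − 137 − 6·349 − 4·(-1208) = 2702
Change in L: 2702 − 2890 = -188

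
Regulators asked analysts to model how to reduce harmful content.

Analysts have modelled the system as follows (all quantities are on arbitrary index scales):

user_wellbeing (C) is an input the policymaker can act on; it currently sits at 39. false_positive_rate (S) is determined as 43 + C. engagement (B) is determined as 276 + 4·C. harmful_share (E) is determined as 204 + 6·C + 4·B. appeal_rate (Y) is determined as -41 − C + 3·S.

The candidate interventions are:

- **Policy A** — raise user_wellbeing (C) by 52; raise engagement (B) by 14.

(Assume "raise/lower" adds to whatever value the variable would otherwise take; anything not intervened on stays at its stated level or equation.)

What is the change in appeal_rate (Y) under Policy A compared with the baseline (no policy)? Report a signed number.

Baseline:
  C = 39
  S = 43 + 39 = 82
  Y = -41 − 39 + 3·82 = 166
Policy A (C + 52, B + 14):
  C = 39 + 52 = 91
  S = 43 + 91 = 134
  Y = -41 − 91 + 3·134 = 270
Change in Y: 270 − 166 = 104

104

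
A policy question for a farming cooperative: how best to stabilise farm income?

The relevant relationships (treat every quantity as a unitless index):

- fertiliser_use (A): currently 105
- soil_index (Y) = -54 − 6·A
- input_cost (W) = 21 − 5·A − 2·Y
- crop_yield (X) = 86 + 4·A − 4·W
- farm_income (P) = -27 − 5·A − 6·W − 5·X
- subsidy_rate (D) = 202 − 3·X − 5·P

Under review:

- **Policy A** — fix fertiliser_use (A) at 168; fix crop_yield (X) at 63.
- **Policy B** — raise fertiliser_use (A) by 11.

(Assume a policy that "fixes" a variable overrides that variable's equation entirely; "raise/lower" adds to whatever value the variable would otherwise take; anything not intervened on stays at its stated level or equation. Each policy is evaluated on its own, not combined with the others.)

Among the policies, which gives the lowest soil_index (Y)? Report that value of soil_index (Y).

-1062

Policy A (A := 168, X := 63):
  A = 168
  Y = -54 − 6·168 = -1062
Policy B (A + 11):
  A = 105 + 11 = 116
  Y = -54 − 6·116 = -750
Comparing — Policy A: Y=-1062, Policy B: Y=-750. Lowest is -1062 (Policy A).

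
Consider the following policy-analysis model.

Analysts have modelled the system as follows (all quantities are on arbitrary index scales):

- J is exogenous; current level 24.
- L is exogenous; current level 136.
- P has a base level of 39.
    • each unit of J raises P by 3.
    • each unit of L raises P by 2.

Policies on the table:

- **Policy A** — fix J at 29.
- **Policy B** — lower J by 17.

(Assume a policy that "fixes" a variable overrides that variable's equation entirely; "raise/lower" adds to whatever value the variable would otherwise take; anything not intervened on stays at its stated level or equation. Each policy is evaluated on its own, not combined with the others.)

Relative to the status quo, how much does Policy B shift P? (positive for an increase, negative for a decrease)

-51

Baseline:
  J = 24
  L = 136
  P = 39 + 3·24 + 2·136 = 383
Policy B (J − 17):
  J = 24 − 17 = 7
  L = 136
  P = 39 + 3·7 + 2·136 = 332
Change in P: 332 − 383 = -51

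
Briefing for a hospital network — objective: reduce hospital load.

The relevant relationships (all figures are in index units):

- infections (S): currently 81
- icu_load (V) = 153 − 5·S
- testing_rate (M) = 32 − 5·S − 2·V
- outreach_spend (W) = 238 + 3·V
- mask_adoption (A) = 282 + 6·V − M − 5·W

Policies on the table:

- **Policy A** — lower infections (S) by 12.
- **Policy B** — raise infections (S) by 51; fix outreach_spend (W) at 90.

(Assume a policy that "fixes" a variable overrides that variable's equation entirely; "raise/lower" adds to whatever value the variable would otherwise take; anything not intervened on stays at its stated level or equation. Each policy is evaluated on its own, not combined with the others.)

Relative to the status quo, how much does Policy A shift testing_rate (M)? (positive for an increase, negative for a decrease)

-60

Baseline:
  S = 81
  V = 153 − 5·81 = -252
  M = 32 − 5·81 − 2·(-252) = 131
Policy A (S − 12):
  S = 81 − 12 = 69
  V = 153 − 5·69 = -192
  M = 32 − 5·69 − 2·(-192) = 71
Change in M: 71 − 131 = -60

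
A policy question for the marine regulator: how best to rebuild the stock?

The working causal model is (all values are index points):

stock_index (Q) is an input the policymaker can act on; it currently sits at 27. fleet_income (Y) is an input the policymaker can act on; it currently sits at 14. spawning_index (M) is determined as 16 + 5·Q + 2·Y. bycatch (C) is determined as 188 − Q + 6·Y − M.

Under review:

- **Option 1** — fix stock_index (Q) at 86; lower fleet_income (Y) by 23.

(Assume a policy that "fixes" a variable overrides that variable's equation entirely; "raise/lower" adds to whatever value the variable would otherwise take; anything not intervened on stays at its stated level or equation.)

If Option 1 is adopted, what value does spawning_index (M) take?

428

Option 1 (Q := 86, Y − 23):
  Q = 86
  Y = 14 − 23 = -9
  M = 16 + 5·86 + 2·(-9) = 428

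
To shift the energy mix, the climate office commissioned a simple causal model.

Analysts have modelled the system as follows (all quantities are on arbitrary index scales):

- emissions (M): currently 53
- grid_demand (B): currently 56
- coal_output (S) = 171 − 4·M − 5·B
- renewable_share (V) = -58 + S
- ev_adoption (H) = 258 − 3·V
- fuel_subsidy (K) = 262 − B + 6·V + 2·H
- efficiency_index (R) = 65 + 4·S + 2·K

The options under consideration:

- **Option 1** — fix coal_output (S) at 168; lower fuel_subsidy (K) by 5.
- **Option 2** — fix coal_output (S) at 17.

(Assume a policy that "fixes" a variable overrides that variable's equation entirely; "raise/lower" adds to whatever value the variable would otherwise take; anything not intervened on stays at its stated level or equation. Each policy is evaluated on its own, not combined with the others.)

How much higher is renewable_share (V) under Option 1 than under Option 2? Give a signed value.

Option 1 (S := 168, K − 5):
  M = 53
  B = 56
  S = 168
  V = -58 + 168 = 110
Option 2 (S := 17):
  M = 53
  B = 56
  S = 17
  V = -58 + 17 = -41
V: 110 − (-41) = 151

151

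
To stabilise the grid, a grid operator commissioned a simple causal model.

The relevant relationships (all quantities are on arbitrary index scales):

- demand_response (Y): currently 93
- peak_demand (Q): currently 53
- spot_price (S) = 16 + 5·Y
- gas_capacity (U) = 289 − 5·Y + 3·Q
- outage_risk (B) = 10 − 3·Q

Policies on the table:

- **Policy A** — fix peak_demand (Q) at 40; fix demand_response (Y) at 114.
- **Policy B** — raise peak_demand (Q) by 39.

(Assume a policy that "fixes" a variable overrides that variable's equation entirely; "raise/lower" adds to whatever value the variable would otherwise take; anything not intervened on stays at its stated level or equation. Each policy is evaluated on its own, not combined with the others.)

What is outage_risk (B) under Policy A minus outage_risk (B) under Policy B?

156

Policy A (Q := 40, Y := 114):
  Q = 40
  B = 10 − 3·40 = -110
Policy B (Q + 39):
  Q = 53 + 39 = 92
  B = 10 − 3·92 = -266
B: -110 − (-266) = 156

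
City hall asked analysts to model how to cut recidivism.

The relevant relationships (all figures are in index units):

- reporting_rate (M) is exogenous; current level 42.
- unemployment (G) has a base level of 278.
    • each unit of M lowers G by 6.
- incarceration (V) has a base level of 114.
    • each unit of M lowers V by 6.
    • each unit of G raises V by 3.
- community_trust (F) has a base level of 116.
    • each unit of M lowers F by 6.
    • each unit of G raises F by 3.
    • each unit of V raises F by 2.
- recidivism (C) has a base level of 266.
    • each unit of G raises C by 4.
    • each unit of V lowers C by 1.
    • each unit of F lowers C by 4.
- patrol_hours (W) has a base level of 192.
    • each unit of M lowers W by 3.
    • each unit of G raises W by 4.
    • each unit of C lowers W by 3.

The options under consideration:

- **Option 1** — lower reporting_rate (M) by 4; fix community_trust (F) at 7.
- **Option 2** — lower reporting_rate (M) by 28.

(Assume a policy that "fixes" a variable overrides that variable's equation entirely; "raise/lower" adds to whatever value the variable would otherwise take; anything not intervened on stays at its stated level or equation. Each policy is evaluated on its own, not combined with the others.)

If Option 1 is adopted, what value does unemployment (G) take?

50

Option 1 (M − 4, F := 7):
  M = 42 − 4 = 38
  G = 278 − 6·38 = 50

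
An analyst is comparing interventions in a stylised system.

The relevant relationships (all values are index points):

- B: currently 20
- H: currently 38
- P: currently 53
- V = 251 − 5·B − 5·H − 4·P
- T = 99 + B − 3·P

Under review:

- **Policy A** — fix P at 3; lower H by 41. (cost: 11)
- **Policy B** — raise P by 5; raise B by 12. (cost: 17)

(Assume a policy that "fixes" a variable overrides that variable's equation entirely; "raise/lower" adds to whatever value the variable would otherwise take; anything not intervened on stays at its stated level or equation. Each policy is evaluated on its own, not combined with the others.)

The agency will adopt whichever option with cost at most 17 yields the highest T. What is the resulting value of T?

110

Policy A (P := 3, H − 41):
  B = 20
  P = 3
  T = 99 + 20 − 3·3 = 110
Policy B (P + 5, B + 12):
  B = 20 + 12 = 32
  P = 53 + 5 = 58
  T = 99 + 32 − 3·58 = -43
Comparing — Policy A: T=110, Policy B: T=-43. Highest is 110 (Policy A).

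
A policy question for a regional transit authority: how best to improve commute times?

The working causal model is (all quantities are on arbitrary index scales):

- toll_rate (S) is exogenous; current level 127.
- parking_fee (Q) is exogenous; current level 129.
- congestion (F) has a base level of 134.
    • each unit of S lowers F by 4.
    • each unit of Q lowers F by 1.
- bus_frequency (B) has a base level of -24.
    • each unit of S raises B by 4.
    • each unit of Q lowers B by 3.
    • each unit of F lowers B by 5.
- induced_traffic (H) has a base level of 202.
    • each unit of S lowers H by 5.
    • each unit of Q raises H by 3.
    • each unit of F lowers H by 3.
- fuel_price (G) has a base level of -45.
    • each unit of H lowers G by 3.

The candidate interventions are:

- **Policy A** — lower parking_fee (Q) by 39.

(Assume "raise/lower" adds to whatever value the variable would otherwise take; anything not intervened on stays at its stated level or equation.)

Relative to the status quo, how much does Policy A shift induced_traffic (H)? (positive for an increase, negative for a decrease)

Baseline:
  S = 127
  Q = 129
  F = 134 − 4·127 − 129 = -503
  H = 202 − 5·127 + 3·129 − 3·(-503) = 1463
Policy A (Q − 39):
  S = 127
  Q = 129 − 39 = 90
  F = 134 − 4·127 − 90 = -464
  H = 202 − 5·127 + 3·90 − 3·(-464) = 1229
Change in H: 1229 − 1463 = -234

-234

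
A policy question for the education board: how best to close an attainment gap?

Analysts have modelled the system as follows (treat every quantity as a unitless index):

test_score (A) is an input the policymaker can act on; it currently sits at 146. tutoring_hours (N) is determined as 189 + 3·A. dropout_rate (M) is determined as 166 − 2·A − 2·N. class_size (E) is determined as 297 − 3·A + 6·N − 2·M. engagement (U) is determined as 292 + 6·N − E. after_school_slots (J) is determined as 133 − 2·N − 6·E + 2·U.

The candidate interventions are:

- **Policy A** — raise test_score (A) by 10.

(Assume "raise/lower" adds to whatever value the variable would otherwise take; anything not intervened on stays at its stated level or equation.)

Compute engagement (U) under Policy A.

Policy A (A + 10):
  A = 146 + 10 = 156
  N = 189 + 3·156 = 657
  M = 166 − 2·156 − 2·657 = -1460
  E = 297 − 3·156 + 6·657 − 2·(-1460) = 6691
  U = 292 + 6·657 − 6691 = -2457

-2457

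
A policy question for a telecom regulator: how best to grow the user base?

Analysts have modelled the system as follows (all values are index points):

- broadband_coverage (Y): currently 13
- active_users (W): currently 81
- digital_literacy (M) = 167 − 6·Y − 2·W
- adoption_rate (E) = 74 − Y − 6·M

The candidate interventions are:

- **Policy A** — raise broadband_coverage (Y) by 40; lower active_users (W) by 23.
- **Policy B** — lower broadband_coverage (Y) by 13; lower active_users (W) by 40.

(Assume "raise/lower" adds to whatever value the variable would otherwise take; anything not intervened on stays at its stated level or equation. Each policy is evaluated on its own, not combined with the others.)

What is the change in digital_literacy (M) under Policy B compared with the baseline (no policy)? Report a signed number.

158

Baseline:
  Y = 13
  W = 81
  M = 167 − 6·13 − 2·81 = -73
Policy B (Y − 13, W − 40):
  Y = 13 − 13 = 0
  W = 81 − 40 = 41
  M = 167 − 6·0 − 2·41 = 85
Change in M: 85 − (-73) = 158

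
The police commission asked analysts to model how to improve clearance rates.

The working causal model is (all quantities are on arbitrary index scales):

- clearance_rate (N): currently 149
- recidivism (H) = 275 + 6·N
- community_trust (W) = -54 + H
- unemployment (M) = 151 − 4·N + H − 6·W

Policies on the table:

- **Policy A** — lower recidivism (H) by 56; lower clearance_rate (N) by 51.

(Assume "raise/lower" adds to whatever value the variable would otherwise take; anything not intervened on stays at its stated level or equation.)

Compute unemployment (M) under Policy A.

Policy A (H − 56, N − 51):
  N = 149 − 51 = 98
  H = 275 + 6·98 (−56 from intervention) = 807
  W = -54 + 807 = 753
  M = 151 − 4·98 + 807 − 6·753 = -3952

-3952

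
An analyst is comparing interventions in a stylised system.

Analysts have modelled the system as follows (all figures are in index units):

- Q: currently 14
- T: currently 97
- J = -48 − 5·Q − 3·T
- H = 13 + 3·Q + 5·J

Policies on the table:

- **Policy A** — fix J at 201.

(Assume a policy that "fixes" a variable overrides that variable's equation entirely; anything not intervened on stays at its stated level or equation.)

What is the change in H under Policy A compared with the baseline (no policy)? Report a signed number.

Baseline:
  Q = 14
  T = 97
  J = -48 − 5·14 − 3·97 = -409
  H = 13 + 3·14 + 5·(-409) = -1990
Policy A (J := 201):
  Q = 14
  T = 97
  J = 201
  H = 13 + 3·14 + 5·201 = 1060
Change in H: 1060 − (-1990) = 3050

3050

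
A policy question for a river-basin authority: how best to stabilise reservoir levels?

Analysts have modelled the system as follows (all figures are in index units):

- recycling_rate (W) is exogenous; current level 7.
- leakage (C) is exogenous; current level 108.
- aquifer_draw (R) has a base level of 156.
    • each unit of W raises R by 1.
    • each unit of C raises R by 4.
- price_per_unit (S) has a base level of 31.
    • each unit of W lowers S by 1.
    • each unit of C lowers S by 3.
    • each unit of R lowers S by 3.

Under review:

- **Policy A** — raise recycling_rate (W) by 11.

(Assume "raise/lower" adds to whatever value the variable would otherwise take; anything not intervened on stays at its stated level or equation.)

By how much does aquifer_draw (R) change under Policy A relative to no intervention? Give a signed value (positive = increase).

Baseline:
  W = 7
  C = 108
  R = 156 + 7 + 4·108 = 595
Policy A (W + 11):
  W = 7 + 11 = 18
  C = 108
  R = 156 + 18 + 4·108 = 606
Change in R: 606 − 595 = 11

11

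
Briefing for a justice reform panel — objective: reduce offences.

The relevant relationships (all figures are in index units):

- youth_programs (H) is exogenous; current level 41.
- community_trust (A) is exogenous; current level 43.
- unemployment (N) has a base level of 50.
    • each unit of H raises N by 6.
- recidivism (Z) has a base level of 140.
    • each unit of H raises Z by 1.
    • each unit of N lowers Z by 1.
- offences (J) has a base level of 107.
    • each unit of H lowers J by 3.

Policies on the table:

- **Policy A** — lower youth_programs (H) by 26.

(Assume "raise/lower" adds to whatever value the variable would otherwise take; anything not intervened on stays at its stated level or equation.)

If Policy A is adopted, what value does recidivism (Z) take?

15

Policy A (H − 26):
  H = 41 − 26 = 15
  N = 50 + 6·15 = 140
  Z = 140 + 15 − 140 = 15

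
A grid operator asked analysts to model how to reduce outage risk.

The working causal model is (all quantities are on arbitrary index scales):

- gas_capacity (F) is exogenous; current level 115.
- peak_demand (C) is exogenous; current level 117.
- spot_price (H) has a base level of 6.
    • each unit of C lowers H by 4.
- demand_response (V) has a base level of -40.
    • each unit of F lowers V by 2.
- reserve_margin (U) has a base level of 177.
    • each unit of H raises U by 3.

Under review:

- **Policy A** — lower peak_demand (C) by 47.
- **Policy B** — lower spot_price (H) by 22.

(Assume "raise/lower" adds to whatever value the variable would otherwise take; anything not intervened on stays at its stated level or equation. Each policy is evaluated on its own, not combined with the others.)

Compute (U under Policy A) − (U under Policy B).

Policy A (C − 47):
  C = 117 − 47 = 70
  H = 6 − 4·70 = -274
  U = 177 + 3·(-274) = -645
Policy B (H − 22):
  C = 117
  H = 6 − 4·117 (−22 from intervention) = -484
  U = 177 + 3·(-484) = -1275
U: -645 − (-1275) = 630

630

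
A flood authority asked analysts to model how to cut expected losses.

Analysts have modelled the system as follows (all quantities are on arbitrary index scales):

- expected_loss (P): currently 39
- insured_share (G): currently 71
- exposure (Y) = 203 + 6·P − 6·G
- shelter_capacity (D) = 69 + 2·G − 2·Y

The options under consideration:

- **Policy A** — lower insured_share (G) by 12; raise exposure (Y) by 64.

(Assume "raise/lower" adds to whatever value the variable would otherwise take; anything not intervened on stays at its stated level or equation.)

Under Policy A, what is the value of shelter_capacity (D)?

Policy A (G − 12, Y + 64):
  P = 39
  G = 71 − 12 = 59
  Y = 203 + 6·39 − 6·59 (+64 from intervention) = 147
  D = 69 + 2·59 − 2·147 = -107

-107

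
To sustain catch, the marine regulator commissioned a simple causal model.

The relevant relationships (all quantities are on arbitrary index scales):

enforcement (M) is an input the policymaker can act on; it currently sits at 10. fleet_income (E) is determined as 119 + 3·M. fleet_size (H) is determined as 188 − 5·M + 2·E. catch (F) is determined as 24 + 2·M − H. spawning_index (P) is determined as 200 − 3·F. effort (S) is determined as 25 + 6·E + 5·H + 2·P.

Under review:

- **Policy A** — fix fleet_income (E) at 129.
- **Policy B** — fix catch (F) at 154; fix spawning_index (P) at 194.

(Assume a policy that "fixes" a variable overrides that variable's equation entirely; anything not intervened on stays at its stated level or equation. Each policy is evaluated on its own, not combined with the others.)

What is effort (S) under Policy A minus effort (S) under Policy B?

1804

Policy A (E := 129):
  M = 10
  E = 129
  H = 188 − 5·10 + 2·129 = 396
  F = 24 + 2·10 − 396 = -352
  P = 200 − 3·(-352) = 1256
  S = 25 + 6·129 + 5·396 + 2·1256 = 5291
Policy B (F := 154, P := 194):
  M = 10
  E = 119 + 3·10 = 149
  H = 188 − 5·10 + 2·149 = 436
  F = 154
  P = 194
  S = 25 + 6·149 + 5·436 + 2·194 = 3487
S: 5291 − 3487 = 1804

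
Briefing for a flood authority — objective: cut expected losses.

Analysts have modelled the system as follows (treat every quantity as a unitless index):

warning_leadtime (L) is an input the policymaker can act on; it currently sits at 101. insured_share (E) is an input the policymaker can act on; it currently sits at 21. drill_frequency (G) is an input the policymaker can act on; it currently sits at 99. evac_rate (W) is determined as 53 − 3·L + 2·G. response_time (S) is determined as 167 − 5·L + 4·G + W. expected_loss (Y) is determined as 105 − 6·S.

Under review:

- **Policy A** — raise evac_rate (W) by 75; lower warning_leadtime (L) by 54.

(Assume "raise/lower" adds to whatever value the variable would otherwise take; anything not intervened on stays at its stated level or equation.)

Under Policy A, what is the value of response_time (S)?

Policy A (W + 75, L − 54):
  L = 101 − 54 = 47
  G = 99
  W = 53 − 3·47 + 2·99 (+75 from intervention) = 185
  S = 167 − 5·47 + 4·99 + 185 = 513

513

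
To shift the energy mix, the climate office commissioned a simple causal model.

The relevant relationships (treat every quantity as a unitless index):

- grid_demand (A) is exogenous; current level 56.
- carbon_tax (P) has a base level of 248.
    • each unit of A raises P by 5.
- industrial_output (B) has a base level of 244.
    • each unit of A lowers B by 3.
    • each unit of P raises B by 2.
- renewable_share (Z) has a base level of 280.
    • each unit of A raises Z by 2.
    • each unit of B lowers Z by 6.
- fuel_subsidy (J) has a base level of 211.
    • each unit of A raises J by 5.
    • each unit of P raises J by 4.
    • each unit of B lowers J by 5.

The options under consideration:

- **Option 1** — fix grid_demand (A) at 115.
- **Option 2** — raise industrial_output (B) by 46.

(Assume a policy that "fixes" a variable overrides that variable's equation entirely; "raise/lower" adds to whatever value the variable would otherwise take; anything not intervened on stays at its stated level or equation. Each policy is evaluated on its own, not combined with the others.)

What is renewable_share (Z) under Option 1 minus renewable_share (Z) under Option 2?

-2084

Option 1 (A := 115):
  A = 115
  P = 248 + 5·115 = 823
  B = 244 − 3·115 + 2·823 = 1545
  Z = 280 + 2·115 − 6·1545 = -8760
Option 2 (B + 46):
  A = 56
  P = 248 + 5·56 = 528
  B = 244 − 3·56 + 2·528 (+46 from intervention) = 1178
  Z = 280 + 2·56 − 6·1178 = -6676
Z: -8760 − (-6676) = -2084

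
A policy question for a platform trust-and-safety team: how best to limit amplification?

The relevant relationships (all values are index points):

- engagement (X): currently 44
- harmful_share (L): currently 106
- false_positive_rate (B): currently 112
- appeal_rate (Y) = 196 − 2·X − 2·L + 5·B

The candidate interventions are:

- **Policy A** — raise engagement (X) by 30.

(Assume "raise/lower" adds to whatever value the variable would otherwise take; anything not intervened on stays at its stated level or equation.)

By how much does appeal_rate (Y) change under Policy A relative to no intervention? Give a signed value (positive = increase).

Baseline:
  X = 44
  L = 106
  B = 112
  Y = 196 − 2·44 − 2·106 + 5·112 = 456
Policy A (X + 30):
  X = 44 + 30 = 74
  L = 106
  B = 112
  Y = 196 − 2·74 − 2·106 + 5·112 = 396
Change in Y: 396 − 456 = -60

-60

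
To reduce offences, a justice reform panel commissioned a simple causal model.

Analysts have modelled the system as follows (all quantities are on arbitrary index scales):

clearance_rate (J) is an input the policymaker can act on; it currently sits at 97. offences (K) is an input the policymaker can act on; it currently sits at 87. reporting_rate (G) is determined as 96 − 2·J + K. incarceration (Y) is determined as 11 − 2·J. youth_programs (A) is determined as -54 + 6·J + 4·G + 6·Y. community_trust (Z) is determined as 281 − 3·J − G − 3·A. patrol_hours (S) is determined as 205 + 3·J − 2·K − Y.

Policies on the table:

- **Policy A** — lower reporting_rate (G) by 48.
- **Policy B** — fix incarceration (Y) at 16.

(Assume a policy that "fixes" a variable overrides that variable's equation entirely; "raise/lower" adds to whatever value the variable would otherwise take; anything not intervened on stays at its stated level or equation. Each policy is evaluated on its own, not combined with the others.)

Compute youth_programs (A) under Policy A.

Policy A (G − 48):
  J = 97
  K = 87
  G = 96 − 2·97 + 87 (−48 from intervention) = -59
  Y = 11 − 2·97 = -183
  A = -54 + 6·97 + 4·(-59) + 6·(-183) = -806

-806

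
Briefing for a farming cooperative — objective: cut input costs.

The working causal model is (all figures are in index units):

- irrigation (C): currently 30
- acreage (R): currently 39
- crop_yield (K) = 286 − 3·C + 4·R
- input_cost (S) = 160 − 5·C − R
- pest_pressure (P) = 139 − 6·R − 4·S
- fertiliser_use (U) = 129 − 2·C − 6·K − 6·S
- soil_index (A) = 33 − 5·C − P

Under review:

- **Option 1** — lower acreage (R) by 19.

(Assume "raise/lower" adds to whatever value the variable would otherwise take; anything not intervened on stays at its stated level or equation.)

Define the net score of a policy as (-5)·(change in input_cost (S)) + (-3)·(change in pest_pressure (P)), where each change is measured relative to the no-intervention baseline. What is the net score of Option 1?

Baseline:
  C = 30
  R = 39
  S = 160 − 5·30 − 39 = -29
  P = 139 − 6·39 − 4·(-29) = 21
Option 1 (R − 19):
  C = 30
  R = 39 − 19 = 20
  S = 160 − 5·30 − 20 = -10
  P = 139 − 6·20 − 4·(-10) = 59
ΔS = -10 − (-29) = 19; ΔP = 59 − 21 = 38
Score = (-5)·19 + (-3)·38 = -209

-209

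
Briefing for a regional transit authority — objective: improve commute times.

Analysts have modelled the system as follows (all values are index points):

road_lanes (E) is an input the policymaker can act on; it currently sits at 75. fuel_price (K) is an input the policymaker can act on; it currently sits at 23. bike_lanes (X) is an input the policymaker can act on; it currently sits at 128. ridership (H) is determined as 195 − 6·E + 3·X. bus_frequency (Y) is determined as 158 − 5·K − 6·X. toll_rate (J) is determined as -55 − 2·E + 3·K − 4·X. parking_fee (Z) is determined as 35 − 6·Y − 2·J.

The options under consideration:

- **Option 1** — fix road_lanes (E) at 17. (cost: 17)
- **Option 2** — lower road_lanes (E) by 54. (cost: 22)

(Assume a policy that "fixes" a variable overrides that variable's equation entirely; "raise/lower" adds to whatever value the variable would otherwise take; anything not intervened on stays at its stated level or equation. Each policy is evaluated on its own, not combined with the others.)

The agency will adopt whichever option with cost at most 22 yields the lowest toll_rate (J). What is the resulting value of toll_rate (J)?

-540

Option 1 (E := 17):
  E = 17
  K = 23
  X = 128
  J = -55 − 2·17 + 3·23 − 4·128 = -532
Option 2 (E − 54):
  E = 75 − 54 = 21
  K = 23
  X = 128
  J = -55 − 2·21 + 3·23 − 4·128 = -540
Comparing — Option 1: J=-532, Option 2: J=-540. Lowest is -540 (Option 2).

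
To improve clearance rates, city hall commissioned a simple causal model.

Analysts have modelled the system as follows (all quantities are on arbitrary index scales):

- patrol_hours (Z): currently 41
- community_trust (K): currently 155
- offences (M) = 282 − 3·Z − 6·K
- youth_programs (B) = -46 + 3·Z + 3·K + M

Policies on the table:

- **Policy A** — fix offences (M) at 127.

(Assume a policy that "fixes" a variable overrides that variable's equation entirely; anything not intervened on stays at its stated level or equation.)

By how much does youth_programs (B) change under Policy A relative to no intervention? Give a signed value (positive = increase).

898

Baseline:
  Z = 41
  K = 155
  M = 282 − 3·41 − 6·155 = -771
  B = -46 + 3·41 + 3·155 + (-771) = -229
Policy A (M := 127):
  Z = 41
  K = 155
  M = 127
  B = -46 + 3·41 + 3·155 + 127 = 669
Change in B: 669 − (-229) = 898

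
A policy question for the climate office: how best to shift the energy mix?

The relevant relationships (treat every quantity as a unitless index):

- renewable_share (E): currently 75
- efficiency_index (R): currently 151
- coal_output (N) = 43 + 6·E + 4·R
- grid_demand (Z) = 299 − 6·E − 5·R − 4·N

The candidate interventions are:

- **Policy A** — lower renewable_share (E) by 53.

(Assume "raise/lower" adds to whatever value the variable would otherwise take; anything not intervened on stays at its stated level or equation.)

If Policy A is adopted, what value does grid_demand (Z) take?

-3704

Policy A (E − 53):
  E = 75 − 53 = 22
  R = 151
  N = 43 + 6·22 + 4·151 = 779
  Z = 299 − 6·22 − 5·151 − 4·779 = -3704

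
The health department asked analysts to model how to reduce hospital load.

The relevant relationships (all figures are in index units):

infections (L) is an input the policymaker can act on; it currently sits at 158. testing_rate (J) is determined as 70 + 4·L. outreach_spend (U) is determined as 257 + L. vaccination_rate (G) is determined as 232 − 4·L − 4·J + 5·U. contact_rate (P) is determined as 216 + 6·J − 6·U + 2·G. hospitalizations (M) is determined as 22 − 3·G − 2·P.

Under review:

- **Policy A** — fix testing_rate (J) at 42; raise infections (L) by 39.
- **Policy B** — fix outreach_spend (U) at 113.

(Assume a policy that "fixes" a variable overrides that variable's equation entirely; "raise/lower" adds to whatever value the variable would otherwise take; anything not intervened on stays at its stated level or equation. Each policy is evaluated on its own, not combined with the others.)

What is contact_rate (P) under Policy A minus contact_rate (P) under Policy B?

2372

Policy A (J := 42, L + 39):
  L = 158 + 39 = 197
  J = 42
  U = 257 + 197 = 454
  G = 232 − 4·197 − 4·42 + 5·454 = 1546
  P = 216 + 6·42 − 6·454 + 2·1546 = 836
Policy B (U := 113):
  L = 158
  J = 70 + 4·158 = 702
  U = 113
  G = 232 − 4·158 − 4·702 + 5·113 = -2643
  P = 216 + 6·702 − 6·113 + 2·(-2643) = -1536
P: 836 − (-1536) = 2372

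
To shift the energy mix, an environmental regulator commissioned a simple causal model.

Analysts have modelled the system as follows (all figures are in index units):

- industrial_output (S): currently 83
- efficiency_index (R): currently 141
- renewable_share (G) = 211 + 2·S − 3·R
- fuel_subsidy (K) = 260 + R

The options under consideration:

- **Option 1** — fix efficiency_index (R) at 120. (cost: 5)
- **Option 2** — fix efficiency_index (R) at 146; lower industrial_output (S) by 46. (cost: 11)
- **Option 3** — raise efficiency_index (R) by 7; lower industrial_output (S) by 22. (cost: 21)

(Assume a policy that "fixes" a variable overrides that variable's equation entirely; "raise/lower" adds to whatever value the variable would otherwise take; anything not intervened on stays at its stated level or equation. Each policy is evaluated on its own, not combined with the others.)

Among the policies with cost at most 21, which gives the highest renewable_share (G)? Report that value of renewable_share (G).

17

Option 1 (R := 120):
  S = 83
  R = 120
  G = 211 + 2·83 − 3·120 = 17
Option 2 (R := 146, S − 46):
  S = 83 − 46 = 37
  R = 146
  G = 211 + 2·37 − 3·146 = -153
Option 3 (R + 7, S − 22):
  S = 83 − 22 = 61
  R = 141 + 7 = 148
  G = 211 + 2·61 − 3·148 = -111
Comparing — Option 1: G=17, Option 2: G=-153, Option 3: G=-111. Highest is 17 (Option 1).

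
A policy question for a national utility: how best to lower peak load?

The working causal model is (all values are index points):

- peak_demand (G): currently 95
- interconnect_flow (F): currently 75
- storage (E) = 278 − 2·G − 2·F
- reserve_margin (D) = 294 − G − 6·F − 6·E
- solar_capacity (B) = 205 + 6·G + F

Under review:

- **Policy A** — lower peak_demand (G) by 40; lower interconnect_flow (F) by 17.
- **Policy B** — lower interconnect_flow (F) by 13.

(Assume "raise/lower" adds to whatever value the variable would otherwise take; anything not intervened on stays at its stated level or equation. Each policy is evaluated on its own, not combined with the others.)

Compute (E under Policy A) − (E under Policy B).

88

Policy A (G − 40, F − 17):
  G = 95 − 40 = 55
  F = 75 − 17 = 58
  E = 278 − 2·55 − 2·58 = 52
Policy B (F − 13):
  G = 95
  F = 75 − 13 = 62
  E = 278 − 2·95 − 2·62 = -36
E: 52 − (-36) = 88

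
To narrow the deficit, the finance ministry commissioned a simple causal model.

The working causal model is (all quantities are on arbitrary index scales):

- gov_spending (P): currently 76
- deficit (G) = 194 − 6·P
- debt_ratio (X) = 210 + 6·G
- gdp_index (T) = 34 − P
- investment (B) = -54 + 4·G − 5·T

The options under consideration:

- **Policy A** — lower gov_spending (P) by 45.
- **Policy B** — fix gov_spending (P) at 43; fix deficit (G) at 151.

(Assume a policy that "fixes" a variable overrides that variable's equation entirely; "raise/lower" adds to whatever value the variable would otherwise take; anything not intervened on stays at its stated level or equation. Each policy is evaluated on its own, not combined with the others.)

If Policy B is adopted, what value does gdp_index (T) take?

Policy B (P := 43, G := 151):
  P = 43
  T = 34 − 43 = -9

-9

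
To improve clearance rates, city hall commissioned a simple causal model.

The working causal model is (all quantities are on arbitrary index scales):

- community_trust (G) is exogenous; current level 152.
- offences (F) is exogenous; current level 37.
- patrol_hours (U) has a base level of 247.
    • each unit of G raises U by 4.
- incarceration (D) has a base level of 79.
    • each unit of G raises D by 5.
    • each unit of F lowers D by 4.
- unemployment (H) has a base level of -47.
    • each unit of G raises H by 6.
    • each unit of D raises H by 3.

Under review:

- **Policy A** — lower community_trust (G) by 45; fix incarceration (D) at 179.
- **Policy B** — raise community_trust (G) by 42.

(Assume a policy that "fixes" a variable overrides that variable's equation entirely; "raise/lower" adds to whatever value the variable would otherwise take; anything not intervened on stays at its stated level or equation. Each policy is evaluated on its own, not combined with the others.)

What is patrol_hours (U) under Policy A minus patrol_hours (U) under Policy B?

Policy A (G − 45, D := 179):
  G = 152 − 45 = 107
  U = 247 + 4·107 = 675
Policy B (G + 42):
  G = 152 + 42 = 194
  U = 247 + 4·194 = 1023
U: 675 − 1023 = -348

-348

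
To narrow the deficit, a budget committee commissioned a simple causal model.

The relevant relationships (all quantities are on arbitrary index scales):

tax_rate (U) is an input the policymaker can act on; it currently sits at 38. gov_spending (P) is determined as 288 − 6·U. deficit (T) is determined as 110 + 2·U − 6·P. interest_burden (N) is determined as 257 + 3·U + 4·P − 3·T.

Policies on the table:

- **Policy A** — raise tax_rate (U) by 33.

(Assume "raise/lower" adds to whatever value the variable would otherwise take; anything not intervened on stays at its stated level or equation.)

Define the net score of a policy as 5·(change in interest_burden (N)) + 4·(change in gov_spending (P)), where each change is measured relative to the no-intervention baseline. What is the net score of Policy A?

Baseline:
  U = 38
  P = 288 − 6·38 = 60
  T = 110 + 2·38 − 6·60 = -174
  N = 257 + 3·38 + 4·60 − 3·(-174) = 1133
Policy A (U + 33):
  U = 38 + 33 = 71
  P = 288 − 6·71 = -138
  T = 110 + 2·71 − 6·(-138) = 1080
  N = 257 + 3·71 + 4·(-138) − 3·1080 = -3322
ΔN = -3322 − 1133 = -4455; ΔP = -138 − 60 = -198
Score = 5·(-4455) + 4·(-198) = -23067

-23067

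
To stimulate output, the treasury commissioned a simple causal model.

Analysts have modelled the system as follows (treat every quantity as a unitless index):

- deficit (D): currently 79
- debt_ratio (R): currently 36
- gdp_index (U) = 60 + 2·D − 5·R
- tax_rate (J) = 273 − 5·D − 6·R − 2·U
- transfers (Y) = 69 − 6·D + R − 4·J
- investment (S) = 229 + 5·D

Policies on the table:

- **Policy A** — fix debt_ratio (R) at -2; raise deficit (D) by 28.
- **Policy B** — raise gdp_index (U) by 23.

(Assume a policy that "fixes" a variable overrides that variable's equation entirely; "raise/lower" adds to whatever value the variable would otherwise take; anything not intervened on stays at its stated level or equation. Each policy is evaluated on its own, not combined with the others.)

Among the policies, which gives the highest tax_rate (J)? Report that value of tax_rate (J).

-460

Policy A (R := -2, D + 28):
  D = 79 + 28 = 107
  R = -2
  U = 60 + 2·107 − 5·(-2) = 284
  J = 273 − 5·107 − 6·(-2) − 2·284 = -818
Policy B (U + 23):
  D = 79
  R = 36
  U = 60 + 2·79 − 5·36 (+23 from intervention) = 61
  J = 273 − 5·79 − 6·36 − 2·61 = -460
Comparing — Policy A: J=-818, Policy B: J=-460. Highest is -460 (Policy B).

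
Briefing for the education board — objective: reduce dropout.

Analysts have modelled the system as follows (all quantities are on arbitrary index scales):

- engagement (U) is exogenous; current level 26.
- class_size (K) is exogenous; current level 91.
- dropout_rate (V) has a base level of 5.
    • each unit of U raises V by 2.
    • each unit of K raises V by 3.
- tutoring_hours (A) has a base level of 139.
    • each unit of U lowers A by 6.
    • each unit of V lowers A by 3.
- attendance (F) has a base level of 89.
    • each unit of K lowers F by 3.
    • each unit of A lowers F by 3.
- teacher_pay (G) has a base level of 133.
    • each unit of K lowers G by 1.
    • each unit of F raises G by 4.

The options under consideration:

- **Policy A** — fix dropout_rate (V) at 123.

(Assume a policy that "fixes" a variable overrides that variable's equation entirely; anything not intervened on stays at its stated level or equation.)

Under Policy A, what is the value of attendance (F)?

Policy A (V := 123):
  U = 26
  K = 91
  V = 123
  A = 139 − 6·26 − 3·123 = -386
  F = 89 − 3·91 − 3·(-386) = 974

974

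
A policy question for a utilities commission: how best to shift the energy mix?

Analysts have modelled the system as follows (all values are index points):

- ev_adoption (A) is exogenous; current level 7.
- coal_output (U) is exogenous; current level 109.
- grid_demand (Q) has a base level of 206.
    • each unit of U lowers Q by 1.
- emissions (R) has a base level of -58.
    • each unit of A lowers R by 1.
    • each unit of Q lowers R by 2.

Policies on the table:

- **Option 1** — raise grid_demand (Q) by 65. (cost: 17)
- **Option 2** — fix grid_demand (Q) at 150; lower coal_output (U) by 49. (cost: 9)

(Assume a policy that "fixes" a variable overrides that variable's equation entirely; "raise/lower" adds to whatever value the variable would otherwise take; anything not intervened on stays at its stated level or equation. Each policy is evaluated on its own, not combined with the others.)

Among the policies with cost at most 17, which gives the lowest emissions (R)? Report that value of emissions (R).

-389

Option 1 (Q + 65):
  A = 7
  U = 109
  Q = 206 − 109 (+65 from intervention) = 162
  R = -58 − 7 − 2·162 = -389
Option 2 (Q := 150, U − 49):
  A = 7
  U = 109 − 49 = 60
  Q = 150
  R = -58 − 7 − 2·150 = -365
Comparing — Option 1: R=-389, Option 2: R=-365. Lowest is -389 (Option 1).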